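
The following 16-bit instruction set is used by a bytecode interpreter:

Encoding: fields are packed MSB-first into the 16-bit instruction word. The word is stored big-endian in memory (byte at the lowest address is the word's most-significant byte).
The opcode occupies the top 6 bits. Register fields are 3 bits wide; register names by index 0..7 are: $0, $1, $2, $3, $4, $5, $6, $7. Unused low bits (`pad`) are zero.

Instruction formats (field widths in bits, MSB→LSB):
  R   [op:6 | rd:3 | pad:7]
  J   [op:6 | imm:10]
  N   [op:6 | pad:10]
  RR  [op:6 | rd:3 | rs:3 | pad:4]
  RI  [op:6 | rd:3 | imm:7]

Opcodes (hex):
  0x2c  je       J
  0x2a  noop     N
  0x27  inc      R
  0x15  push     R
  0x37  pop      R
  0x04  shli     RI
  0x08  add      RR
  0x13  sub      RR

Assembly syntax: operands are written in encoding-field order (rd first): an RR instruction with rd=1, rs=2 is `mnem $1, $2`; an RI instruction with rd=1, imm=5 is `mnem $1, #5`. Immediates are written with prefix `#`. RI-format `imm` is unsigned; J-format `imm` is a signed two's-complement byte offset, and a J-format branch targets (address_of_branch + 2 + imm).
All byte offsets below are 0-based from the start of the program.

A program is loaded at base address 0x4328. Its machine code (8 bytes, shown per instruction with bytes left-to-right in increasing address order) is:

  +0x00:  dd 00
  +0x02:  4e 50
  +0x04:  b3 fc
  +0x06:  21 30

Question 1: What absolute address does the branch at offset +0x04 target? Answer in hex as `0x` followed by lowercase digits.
0x432a

@+04  big-endian(b3 fc) = 0xb3fc
  opcode bits[15:10]=0x2c: je/J
  [9:0] imm=1020 (s10→-4) = #-4
  target = base 0x4328 + off 0x04 + 2 + imm -4 = 0x432a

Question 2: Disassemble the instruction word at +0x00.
[00] dd 00 → 0xdd00
  opcode bits[15:10]=0x37: pop/R
  rd@[9:7]=0x2 ⇒ $2

pop $2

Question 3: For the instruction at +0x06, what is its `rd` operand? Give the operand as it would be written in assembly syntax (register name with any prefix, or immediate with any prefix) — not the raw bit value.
$2

+0x06: 21 30 ⇒ word 0x2130 (big)
  opcode bits[15:10]=0x8: add/RR
  rd: (w>>7)&0x7=0x2 → $2
  rs: (w>>4)&0x7=0x3 → $3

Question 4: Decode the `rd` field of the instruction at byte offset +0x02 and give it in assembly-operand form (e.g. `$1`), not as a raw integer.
$4

off 0x02: read 4e 50 as big → 0x4e50
  top 6b → 0x13 → sub [RR]
  rd@[9:7]=0x4 ⇒ $4
  rs@[6:4]=0x5 ⇒ $5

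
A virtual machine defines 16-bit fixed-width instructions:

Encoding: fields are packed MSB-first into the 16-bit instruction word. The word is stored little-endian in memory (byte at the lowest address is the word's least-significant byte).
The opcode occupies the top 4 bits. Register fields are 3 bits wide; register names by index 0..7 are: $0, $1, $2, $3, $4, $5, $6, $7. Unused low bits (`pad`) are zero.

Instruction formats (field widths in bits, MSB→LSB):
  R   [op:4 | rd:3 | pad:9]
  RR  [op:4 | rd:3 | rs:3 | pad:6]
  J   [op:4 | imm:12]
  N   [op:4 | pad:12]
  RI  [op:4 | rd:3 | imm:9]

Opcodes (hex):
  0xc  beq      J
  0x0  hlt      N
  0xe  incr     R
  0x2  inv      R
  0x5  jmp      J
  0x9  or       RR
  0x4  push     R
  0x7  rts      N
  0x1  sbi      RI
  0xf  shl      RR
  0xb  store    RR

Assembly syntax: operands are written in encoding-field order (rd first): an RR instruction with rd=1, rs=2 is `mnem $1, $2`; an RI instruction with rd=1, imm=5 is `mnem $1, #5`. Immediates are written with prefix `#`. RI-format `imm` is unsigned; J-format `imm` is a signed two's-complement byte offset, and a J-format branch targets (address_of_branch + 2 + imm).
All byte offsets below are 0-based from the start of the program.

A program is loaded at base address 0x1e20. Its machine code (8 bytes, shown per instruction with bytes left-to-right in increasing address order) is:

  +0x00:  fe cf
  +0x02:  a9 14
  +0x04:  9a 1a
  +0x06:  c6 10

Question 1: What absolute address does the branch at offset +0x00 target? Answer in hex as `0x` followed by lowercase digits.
+0x00: fe cf ⇒ word 0xcffe (little)
  op=0xcffe>>12=0xc ⇒ beq (J)
  imm: (w>>0)&0xfff=0xffe (s12→-2) → #-2
  target = base 0x1e20 + off 0x00 + 2 + imm -2 = 0x1e20

0x1e20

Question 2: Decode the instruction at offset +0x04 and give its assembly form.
sbi $5, #154

@+04  little-endian(9a 1a) = 0x1a9a
  top 4b → 0x1 → sbi [RI]
  [11:9] rd=5 = $5
  [8:0] imm=154 = #154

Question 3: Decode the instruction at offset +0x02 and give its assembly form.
sbi $2, #169

@+02  little-endian(a9 14) = 0x14a9
  opcode bits[15:12]=0x1: sbi/RI
  rd@[11:9]=0x2 ⇒ $2
  imm@[8:0]=0xa9 ⇒ #169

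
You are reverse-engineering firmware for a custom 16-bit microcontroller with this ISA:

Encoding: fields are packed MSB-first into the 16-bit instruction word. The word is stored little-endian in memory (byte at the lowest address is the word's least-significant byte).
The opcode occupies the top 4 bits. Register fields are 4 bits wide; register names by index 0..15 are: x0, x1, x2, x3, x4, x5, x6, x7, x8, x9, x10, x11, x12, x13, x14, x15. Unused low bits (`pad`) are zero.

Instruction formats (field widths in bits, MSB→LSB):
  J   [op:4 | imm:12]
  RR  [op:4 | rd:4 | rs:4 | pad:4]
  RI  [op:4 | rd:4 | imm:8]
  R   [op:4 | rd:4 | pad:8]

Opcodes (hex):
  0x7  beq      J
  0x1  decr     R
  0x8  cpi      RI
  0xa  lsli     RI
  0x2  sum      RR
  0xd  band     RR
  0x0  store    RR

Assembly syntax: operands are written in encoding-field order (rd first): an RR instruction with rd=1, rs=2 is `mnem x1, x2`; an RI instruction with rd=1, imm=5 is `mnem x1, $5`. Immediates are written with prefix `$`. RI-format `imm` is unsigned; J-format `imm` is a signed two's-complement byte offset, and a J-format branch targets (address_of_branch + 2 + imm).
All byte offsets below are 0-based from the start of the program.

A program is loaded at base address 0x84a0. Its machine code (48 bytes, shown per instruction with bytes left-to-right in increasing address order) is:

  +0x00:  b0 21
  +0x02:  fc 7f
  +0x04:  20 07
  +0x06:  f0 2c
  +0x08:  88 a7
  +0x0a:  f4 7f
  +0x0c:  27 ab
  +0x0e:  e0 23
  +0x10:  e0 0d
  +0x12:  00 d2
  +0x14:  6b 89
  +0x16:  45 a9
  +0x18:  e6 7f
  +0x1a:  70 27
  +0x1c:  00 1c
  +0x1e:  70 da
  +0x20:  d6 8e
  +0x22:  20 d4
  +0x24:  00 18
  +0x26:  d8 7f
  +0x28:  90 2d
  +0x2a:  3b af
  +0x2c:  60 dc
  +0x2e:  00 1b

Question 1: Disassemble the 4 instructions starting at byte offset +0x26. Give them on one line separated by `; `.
[26] d8 7f → 0x7fd8
  opcode bits[15:12]=0x7: beq/J
  imm@[11:0]=0xfd8 (s12→-40) ⇒ $-40
[28] 90 2d → 0x2d90
  opcode bits[15:12]=0x2: sum/RR
  rd@[11:8]=0xd ⇒ x13
  rs@[7:4]=0x9 ⇒ x9
[2a] 3b af → 0xaf3b
  opcode bits[15:12]=0xa: lsli/RI
  rd@[11:8]=0xf ⇒ x15
  imm@[7:0]=0x3b ⇒ $59
[2c] 60 dc → 0xdc60
  opcode bits[15:12]=0xd: band/RR
  rd@[11:8]=0xc ⇒ x12
  rs@[7:4]=0x6 ⇒ x6

beq $-40; sum x13, x9; lsli x15, $59; band x12, x6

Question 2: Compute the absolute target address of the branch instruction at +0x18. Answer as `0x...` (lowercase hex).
[18] e6 7f → 0x7fe6
  top 4b → 0x7 → beq [J]
  imm: (w>>0)&0xfff=0xfe6 (s12→-26) → $-26
  target = base 0x84a0 + off 0x18 + 2 + imm -26 = 0x84a0

0x84a0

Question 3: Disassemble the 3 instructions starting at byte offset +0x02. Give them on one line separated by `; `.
+0x02: fc 7f ⇒ word 0x7ffc (little)
  opcode bits[15:12]=0x7: beq/J
  [11:0] imm=4092 (s12→-4) = $-4
+0x04: 20 07 ⇒ word 0x0720 (little)
  opcode bits[15:12]=0x0: store/RR
  [11:8] rd=7 = x7
  [7:4] rs=2 = x2
+0x06: f0 2c ⇒ word 0x2cf0 (little)
  opcode bits[15:12]=0x2: sum/RR
  [11:8] rd=12 = x12
  [7:4] rs=15 = x15

beq $-4; store x7, x2; sum x12, x15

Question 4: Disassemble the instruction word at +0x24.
off 0x24: read 00 18 as little → 0x1800
  op=0x1800>>12=0x1 ⇒ decr (R)
  rd@[11:8]=0x8 ⇒ x8

decr x8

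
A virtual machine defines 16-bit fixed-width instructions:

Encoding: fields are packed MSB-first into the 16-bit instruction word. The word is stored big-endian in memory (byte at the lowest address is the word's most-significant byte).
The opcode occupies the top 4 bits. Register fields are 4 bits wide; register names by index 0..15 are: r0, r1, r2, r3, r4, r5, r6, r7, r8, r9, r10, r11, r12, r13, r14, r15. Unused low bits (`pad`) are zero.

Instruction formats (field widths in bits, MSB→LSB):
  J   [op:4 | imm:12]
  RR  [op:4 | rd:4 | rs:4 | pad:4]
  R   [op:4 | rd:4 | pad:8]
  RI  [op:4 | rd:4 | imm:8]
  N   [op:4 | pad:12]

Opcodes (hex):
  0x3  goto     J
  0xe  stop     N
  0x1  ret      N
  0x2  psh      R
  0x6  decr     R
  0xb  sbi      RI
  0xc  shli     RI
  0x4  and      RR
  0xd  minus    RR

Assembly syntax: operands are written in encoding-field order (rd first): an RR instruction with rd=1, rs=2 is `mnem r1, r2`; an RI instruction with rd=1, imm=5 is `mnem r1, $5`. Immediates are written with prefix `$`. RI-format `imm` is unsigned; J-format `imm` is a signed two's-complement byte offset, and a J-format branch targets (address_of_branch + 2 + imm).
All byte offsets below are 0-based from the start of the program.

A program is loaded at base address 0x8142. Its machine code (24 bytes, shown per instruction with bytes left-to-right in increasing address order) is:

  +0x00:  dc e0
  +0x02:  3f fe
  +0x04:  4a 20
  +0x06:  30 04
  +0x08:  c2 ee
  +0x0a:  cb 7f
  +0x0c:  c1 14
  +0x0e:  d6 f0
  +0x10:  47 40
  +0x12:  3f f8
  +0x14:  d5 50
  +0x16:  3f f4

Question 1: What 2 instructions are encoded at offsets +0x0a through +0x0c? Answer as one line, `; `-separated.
@+0a  big-endian(cb 7f) = 0xcb7f
  op=0xcb7f>>12=0xc ⇒ shli (RI)
  rd@[11:8]=0xb ⇒ r11
  imm@[7:0]=0x7f ⇒ $127
@+0c  big-endian(c1 14) = 0xc114
  op=0xc114>>12=0xc ⇒ shli (RI)
  rd@[11:8]=0x1 ⇒ r1
  imm@[7:0]=0x14 ⇒ $20

shli r11, $127; shli r1, $20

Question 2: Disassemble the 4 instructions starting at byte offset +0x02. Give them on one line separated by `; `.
goto $-2; and r10, r2; goto $4; shli r2, $238

@+02  big-endian(3f fe) = 0x3ffe
  op=0x3ffe>>12=0x3 ⇒ goto (J)
  imm@[11:0]=0xffe (s12→-2) ⇒ $-2
@+04  big-endian(4a 20) = 0x4a20
  op=0x4a20>>12=0x4 ⇒ and (RR)
  rd@[11:8]=0xa ⇒ r10
  rs@[7:4]=0x2 ⇒ r2
@+06  big-endian(30 04) = 0x3004
  op=0x3004>>12=0x3 ⇒ goto (J)
  imm@[11:0]=0x4 ⇒ $4
@+08  big-endian(c2 ee) = 0xc2ee
  op=0xc2ee>>12=0xc ⇒ shli (RI)
  rd@[11:8]=0x2 ⇒ r2
  imm@[7:0]=0xee ⇒ $238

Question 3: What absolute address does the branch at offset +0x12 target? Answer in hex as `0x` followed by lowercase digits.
off 0x12: read 3f f8 as big → 0x3ff8
  op=0x3ff8>>12=0x3 ⇒ goto (J)
  imm@[11:0]=0xff8 (s12→-8) ⇒ $-8
  target = base 0x8142 + off 0x12 + 2 + imm -8 = 0x814e

0x814e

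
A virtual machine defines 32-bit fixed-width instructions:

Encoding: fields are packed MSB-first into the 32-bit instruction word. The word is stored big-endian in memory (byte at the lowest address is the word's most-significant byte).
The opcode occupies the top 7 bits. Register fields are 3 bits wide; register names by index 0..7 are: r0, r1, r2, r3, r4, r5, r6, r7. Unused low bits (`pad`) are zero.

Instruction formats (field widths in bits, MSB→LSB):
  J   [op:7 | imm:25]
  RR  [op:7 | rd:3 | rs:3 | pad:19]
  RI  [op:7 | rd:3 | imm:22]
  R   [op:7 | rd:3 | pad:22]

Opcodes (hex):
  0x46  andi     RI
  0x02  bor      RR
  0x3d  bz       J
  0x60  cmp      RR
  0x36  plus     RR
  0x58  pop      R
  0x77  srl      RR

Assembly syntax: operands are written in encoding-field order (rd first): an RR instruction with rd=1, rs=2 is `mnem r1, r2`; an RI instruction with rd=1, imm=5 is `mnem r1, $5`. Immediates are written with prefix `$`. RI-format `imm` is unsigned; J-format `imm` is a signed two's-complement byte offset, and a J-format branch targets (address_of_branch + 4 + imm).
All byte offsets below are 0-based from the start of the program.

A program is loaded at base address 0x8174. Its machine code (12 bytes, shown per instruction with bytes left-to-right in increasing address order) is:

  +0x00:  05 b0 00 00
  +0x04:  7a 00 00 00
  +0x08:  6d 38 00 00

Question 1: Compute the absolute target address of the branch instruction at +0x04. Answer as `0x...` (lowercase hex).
0x817c

+0x04: 7a 00 00 00 ⇒ word 0x7a000000 (big)
  op=0x7a000000>>25=0x3d ⇒ bz (J)
  [24:0] imm=0 = $0
  target = base 0x8174 + off 0x04 + 4 + imm 0 = 0x817c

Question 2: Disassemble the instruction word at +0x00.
bor r6, r6

[00] 05 b0 00 00 → 0x05b00000
  op=0x05b00000>>25=0x2 ⇒ bor (RR)
  rd@[24:22]=0x6 ⇒ r6
  rs@[21:19]=0x6 ⇒ r6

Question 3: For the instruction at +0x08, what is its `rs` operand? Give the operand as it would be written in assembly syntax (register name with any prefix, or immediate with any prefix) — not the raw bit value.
r7

@+08  big-endian(6d 38 00 00) = 0x6d380000
  opcode bits[31:25]=0x36: plus/RR
  rd: (w>>22)&0x7=0x4 → r4
  rs: (w>>19)&0x7=0x7 → r7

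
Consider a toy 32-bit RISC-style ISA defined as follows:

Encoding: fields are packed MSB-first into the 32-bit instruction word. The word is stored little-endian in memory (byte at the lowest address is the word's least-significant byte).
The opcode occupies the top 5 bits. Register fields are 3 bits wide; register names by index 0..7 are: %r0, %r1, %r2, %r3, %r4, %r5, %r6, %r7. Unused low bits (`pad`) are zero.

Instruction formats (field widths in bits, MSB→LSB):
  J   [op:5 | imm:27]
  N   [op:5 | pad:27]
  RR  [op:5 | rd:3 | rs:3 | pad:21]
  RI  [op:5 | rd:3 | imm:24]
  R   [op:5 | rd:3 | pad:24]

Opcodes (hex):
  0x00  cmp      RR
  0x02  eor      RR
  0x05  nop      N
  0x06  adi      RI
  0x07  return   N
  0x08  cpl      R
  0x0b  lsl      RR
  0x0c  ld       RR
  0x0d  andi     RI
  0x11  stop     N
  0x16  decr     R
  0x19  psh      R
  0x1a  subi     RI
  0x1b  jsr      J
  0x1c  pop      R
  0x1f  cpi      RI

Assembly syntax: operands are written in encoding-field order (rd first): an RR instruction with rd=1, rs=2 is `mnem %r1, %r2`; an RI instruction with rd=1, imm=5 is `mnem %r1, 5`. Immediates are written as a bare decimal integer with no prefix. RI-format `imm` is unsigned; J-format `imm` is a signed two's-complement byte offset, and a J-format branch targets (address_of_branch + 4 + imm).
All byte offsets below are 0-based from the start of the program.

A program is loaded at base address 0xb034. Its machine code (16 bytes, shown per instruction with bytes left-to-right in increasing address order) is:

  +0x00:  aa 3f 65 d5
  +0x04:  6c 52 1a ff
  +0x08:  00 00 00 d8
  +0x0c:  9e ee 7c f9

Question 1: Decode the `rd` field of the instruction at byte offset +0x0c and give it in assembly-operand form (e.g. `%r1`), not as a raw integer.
%r1

off 0x0c: read 9e ee 7c f9 as little → 0xf97cee9e
  opcode bits[31:27]=0x1f: cpi/RI
  rd@[26:24]=0x1 ⇒ %r1
  imm@[23:0]=0x7cee9e ⇒ 8187550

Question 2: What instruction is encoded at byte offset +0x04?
cpi %r7, 1725036

off 0x04: read 6c 52 1a ff as little → 0xff1a526c
  op=0xff1a526c>>27=0x1f ⇒ cpi (RI)
  rd@[26:24]=0x7 ⇒ %r7
  imm@[23:0]=0x1a526c ⇒ 1725036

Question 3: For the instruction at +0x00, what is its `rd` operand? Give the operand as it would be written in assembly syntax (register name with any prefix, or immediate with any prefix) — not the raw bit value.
%r5

off 0x00: read aa 3f 65 d5 as little → 0xd5653faa
  opcode bits[31:27]=0x1a: subi/RI
  [26:24] rd=5 = %r5
  [23:0] imm=6635434 = 6635434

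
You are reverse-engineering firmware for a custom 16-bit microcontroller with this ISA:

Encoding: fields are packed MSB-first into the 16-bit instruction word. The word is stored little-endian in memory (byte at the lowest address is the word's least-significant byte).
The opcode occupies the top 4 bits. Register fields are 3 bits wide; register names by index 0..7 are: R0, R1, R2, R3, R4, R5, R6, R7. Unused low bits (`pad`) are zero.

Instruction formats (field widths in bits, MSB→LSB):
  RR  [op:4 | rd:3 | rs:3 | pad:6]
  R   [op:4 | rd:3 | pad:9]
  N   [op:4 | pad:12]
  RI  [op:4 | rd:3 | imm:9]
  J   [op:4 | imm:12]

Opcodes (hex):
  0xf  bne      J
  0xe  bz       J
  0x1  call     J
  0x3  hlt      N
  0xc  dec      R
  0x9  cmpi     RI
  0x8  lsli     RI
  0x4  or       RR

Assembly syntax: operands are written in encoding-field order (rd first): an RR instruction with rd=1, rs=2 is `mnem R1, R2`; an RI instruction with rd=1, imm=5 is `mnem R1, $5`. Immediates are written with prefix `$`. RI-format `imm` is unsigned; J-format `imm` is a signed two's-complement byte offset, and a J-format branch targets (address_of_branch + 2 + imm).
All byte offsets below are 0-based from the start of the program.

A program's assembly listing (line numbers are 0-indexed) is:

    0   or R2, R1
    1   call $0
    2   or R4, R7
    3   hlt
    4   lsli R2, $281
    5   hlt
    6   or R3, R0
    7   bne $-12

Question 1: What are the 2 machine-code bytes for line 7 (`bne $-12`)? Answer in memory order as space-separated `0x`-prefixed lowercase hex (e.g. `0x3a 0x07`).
L7: bne op=0xf:4|imm=-12:12 ⇒ 0xfff4 ⇒ little f4 ff

0xf4 0xff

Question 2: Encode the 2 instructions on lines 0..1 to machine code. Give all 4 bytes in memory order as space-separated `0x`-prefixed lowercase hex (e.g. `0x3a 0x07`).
0x40 0x44 0x00 0x10

L0: or op=0x4:4|rd=2:3|rs=1:3|pad=0:6 ⇒ 0x4440 ⇒ little 40 44
L1: call op=0x1:4|imm=0:12 ⇒ 0x1000 ⇒ little 00 10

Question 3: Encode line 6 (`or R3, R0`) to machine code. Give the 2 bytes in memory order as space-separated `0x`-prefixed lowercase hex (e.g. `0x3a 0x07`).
0x00 0x46

L6: or op=0x4:4|rd=3:3|rs=0:3|pad=0:6 ⇒ 0x4600 ⇒ little 00 46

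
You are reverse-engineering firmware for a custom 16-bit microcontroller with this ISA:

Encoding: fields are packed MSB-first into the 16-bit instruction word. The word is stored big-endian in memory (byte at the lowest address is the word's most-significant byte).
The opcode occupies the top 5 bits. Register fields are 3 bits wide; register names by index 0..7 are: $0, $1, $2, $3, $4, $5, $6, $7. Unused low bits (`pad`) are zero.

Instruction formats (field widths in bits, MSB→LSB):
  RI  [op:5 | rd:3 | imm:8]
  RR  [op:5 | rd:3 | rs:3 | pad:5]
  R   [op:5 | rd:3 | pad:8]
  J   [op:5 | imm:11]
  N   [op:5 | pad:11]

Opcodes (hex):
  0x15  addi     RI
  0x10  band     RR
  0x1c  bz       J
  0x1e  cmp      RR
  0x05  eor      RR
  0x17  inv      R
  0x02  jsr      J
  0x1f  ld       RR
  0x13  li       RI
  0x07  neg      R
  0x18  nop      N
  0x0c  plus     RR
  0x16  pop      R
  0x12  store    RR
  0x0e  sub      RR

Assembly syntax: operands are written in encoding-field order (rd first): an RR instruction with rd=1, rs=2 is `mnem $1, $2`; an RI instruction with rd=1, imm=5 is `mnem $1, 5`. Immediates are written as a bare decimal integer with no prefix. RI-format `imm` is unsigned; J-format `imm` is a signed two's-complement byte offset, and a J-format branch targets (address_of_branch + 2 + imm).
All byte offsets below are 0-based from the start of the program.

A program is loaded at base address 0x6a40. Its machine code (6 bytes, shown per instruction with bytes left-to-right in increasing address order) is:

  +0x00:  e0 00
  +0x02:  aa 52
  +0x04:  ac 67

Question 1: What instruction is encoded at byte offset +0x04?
addi $4, 103

+0x04: ac 67 ⇒ word 0xac67 (big)
  op=0xac67>>11=0x15 ⇒ addi (RI)
  [10:8] rd=4 = $4
  [7:0] imm=103 = 103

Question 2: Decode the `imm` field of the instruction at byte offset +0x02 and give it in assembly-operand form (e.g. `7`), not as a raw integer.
82

@+02  big-endian(aa 52) = 0xaa52
  top 5b → 0x15 → addi [RI]
  [10:8] rd=2 = $2
  [7:0] imm=82 = 82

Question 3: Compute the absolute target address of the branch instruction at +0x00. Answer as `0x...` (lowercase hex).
0x6a42

+0x00: e0 00 ⇒ word 0xe000 (big)
  top 5b → 0x1c → bz [J]
  [10:0] imm=0 = 0
  target = base 0x6a40 + off 0x00 + 2 + imm 0 = 0x6a42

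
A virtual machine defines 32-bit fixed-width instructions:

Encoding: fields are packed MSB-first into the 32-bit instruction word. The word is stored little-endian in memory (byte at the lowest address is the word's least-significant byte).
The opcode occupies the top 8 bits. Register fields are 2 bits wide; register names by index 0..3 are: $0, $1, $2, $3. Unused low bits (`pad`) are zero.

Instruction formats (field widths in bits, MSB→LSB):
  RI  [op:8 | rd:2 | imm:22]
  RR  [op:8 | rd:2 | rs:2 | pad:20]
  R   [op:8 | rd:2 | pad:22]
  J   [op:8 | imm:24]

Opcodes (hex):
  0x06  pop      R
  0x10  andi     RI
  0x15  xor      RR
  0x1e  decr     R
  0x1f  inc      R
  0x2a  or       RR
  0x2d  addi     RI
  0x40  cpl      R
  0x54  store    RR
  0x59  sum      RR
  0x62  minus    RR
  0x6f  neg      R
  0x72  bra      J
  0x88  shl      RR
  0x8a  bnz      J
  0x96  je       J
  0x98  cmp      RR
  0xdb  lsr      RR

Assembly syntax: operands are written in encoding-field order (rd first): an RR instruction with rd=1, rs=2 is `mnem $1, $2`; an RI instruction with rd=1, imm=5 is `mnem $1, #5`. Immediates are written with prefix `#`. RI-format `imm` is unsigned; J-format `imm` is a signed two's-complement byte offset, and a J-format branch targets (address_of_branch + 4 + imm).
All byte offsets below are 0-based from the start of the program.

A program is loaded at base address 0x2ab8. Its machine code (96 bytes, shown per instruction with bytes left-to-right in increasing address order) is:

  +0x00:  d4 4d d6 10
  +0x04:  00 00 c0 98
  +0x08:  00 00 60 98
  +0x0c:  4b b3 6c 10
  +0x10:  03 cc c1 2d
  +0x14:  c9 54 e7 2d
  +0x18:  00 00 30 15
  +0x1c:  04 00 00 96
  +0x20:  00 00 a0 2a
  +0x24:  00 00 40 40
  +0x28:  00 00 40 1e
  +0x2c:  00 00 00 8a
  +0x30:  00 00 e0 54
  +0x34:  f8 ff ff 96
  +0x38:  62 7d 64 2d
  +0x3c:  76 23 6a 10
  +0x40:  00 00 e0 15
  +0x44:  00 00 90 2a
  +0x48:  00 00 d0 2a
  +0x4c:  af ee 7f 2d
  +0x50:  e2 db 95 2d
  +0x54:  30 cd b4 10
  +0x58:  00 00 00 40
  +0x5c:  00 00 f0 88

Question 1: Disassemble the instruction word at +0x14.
addi $3, #2577609

off 0x14: read c9 54 e7 2d as little → 0x2de754c9
  op=0x2de754c9>>24=0x2d ⇒ addi (RI)
  [23:22] rd=3 = $3
  [21:0] imm=2577609 = #2577609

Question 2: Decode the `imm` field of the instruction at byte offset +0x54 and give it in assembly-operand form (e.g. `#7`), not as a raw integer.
#3460400

@+54  little-endian(30 cd b4 10) = 0x10b4cd30
  top 8b → 0x10 → andi [RI]
  rd: (w>>22)&0x3=0x2 → $2
  imm: (w>>0)&0x3fffff=0x34cd30 → #3460400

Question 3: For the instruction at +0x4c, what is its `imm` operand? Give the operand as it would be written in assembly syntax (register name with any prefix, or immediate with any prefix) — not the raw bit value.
[4c] af ee 7f 2d → 0x2d7feeaf
  opcode bits[31:24]=0x2d: addi/RI
  rd: (w>>22)&0x3=0x1 → $1
  imm: (w>>0)&0x3fffff=0x3feeaf → #4189871

#4189871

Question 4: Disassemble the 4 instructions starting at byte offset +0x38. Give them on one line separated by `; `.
@+38  little-endian(62 7d 64 2d) = 0x2d647d62
  op=0x2d647d62>>24=0x2d ⇒ addi (RI)
  [23:22] rd=1 = $1
  [21:0] imm=2391394 = #2391394
@+3c  little-endian(76 23 6a 10) = 0x106a2376
  op=0x106a2376>>24=0x10 ⇒ andi (RI)
  [23:22] rd=1 = $1
  [21:0] imm=2761590 = #2761590
@+40  little-endian(00 00 e0 15) = 0x15e00000
  op=0x15e00000>>24=0x15 ⇒ xor (RR)
  [23:22] rd=3 = $3
  [21:20] rs=2 = $2
@+44  little-endian(00 00 90 2a) = 0x2a900000
  op=0x2a900000>>24=0x2a ⇒ or (RR)
  [23:22] rd=2 = $2
  [21:20] rs=1 = $1

addi $1, #2391394; andi $1, #2761590; xor $3, $2; or $2, $1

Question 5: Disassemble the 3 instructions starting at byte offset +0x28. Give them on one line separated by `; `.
decr $1; bnz #0; store $3, $2

[28] 00 00 40 1e → 0x1e400000
  opcode bits[31:24]=0x1e: decr/R
  rd@[23:22]=0x1 ⇒ $1
[2c] 00 00 00 8a → 0x8a000000
  opcode bits[31:24]=0x8a: bnz/J
  imm@[23:0]=0x0 ⇒ #0
[30] 00 00 e0 54 → 0x54e00000
  opcode bits[31:24]=0x54: store/RR
  rd@[23:22]=0x3 ⇒ $3
  rs@[21:20]=0x2 ⇒ $2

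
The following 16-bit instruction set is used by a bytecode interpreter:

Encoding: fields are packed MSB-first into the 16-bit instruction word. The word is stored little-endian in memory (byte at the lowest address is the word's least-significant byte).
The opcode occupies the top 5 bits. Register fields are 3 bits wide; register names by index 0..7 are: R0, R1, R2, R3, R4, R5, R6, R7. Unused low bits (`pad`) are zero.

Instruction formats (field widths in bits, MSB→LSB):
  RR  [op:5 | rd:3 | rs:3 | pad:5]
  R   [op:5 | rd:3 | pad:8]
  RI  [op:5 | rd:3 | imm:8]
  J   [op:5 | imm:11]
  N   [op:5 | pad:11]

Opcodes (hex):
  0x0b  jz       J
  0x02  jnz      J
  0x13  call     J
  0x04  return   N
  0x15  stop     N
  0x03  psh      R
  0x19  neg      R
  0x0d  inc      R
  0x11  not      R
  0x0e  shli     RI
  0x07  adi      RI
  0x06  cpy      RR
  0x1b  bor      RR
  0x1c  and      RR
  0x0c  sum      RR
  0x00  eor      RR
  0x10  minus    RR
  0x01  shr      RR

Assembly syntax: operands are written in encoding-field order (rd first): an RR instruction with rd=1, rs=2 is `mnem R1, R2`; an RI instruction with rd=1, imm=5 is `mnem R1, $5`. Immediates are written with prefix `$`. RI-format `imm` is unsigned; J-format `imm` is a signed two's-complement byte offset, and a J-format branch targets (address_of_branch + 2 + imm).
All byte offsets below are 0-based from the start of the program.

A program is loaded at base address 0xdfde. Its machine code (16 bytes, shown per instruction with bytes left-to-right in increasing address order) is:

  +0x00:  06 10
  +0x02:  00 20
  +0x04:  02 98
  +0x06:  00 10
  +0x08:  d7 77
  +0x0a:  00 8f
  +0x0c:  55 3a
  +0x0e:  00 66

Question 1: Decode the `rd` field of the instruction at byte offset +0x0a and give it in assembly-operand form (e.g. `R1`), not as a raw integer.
off 0x0a: read 00 8f as little → 0x8f00
  op=0x8f00>>11=0x11 ⇒ not (R)
  [10:8] rd=7 = R7

R7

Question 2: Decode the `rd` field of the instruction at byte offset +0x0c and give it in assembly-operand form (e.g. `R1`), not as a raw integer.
R2

off 0x0c: read 55 3a as little → 0x3a55
  top 5b → 0x7 → adi [RI]
  rd: (w>>8)&0x7=0x2 → R2
  imm: (w>>0)&0xff=0x55 → $85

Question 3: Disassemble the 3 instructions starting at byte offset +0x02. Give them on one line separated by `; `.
+0x02: 00 20 ⇒ word 0x2000 (little)
  top 5b → 0x4 → return [N]
+0x04: 02 98 ⇒ word 0x9802 (little)
  top 5b → 0x13 → call [J]
  imm@[10:0]=0x2 ⇒ $2
+0x06: 00 10 ⇒ word 0x1000 (little)
  top 5b → 0x2 → jnz [J]
  imm@[10:0]=0x0 ⇒ $0

return; call $2; jnz $0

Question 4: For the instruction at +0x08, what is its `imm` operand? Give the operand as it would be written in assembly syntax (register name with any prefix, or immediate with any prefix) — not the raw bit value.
$215

[08] d7 77 → 0x77d7
  opcode bits[15:11]=0xe: shli/RI
  rd@[10:8]=0x7 ⇒ R7
  imm@[7:0]=0xd7 ⇒ $215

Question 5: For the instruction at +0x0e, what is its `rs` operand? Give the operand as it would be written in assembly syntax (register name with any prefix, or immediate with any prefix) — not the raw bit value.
R0

+0x0e: 00 66 ⇒ word 0x6600 (little)
  opcode bits[15:11]=0xc: sum/RR
  [10:8] rd=6 = R6
  [7:5] rs=0 = R0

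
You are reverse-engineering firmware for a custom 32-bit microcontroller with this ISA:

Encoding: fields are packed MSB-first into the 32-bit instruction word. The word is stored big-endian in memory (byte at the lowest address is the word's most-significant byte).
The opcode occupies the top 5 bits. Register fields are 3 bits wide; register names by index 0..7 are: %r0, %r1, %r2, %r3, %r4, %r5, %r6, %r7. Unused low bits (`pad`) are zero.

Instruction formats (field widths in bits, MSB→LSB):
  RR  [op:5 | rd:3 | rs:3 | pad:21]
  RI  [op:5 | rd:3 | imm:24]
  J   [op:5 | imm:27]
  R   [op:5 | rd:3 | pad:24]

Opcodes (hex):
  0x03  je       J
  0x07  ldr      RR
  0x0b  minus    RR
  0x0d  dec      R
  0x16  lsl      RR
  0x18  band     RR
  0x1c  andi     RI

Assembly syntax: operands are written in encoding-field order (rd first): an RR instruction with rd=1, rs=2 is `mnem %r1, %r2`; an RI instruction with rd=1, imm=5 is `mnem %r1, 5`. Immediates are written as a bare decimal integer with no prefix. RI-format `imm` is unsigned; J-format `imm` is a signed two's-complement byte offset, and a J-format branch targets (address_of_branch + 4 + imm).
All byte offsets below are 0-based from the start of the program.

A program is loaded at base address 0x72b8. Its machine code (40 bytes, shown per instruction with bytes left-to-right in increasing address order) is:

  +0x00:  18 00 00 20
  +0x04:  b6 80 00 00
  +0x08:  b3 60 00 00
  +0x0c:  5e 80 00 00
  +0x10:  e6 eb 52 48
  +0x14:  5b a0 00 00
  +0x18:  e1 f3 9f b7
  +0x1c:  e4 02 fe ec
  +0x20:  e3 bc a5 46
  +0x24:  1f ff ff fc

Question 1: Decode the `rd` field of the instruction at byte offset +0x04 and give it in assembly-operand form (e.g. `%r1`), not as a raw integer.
%r6

@+04  big-endian(b6 80 00 00) = 0xb6800000
  top 5b → 0x16 → lsl [RR]
  [26:24] rd=6 = %r6
  [23:21] rs=4 = %r4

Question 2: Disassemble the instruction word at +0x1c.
andi %r4, 196332

@+1c  big-endian(e4 02 fe ec) = 0xe402feec
  op=0xe402feec>>27=0x1c ⇒ andi (RI)
  rd: (w>>24)&0x7=0x4 → %r4
  imm: (w>>0)&0xffffff=0x2feec → 196332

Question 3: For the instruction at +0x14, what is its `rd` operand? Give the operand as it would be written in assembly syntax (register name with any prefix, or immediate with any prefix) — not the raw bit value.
+0x14: 5b a0 00 00 ⇒ word 0x5ba00000 (big)
  opcode bits[31:27]=0xb: minus/RR
  [26:24] rd=3 = %r3
  [23:21] rs=5 = %r5

%r3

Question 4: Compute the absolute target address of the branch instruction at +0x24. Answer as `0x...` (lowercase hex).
0x72dc

off 0x24: read 1f ff ff fc as big → 0x1ffffffc
  opcode bits[31:27]=0x3: je/J
  imm@[26:0]=0x7fffffc (s27→-4) ⇒ -4
  target = base 0x72b8 + off 0x24 + 4 + imm -4 = 0x72dc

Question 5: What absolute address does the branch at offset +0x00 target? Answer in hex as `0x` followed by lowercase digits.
+0x00: 18 00 00 20 ⇒ word 0x18000020 (big)
  op=0x18000020>>27=0x3 ⇒ je (J)
  [26:0] imm=32 = 32
  target = base 0x72b8 + off 0x00 + 4 + imm 32 = 0x72dc

0x72dc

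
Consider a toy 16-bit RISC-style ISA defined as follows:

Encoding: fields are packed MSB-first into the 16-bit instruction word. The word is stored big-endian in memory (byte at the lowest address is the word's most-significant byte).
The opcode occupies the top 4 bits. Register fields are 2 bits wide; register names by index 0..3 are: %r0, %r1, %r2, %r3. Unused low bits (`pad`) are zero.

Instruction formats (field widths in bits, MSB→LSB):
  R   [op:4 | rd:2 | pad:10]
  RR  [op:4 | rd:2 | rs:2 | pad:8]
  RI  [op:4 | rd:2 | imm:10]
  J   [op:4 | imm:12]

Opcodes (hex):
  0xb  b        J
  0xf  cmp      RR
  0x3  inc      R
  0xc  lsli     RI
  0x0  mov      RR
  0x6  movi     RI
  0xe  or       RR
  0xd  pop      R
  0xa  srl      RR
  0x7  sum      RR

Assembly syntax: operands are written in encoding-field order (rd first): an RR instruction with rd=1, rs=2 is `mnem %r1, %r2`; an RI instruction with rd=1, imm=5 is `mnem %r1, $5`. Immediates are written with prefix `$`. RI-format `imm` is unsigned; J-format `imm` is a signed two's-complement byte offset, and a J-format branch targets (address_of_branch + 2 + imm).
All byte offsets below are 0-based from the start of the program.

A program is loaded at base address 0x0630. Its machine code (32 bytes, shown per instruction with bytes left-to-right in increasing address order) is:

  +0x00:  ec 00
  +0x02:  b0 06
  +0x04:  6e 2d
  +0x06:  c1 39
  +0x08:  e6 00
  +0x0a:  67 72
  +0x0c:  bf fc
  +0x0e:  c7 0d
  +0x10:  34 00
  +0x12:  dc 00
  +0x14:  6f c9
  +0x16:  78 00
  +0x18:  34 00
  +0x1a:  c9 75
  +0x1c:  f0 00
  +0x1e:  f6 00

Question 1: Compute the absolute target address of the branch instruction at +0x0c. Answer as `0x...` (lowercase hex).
[0c] bf fc → 0xbffc
  opcode bits[15:12]=0xb: b/J
  [11:0] imm=4092 (s12→-4) = $-4
  target = base 0x0630 + off 0x0c + 2 + imm -4 = 0x063a

0x063a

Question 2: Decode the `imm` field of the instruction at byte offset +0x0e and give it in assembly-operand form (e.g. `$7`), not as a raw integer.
off 0x0e: read c7 0d as big → 0xc70d
  opcode bits[15:12]=0xc: lsli/RI
  [11:10] rd=1 = %r1
  [9:0] imm=781 = $781

$781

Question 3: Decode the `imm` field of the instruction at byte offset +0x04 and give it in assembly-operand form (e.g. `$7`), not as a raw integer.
$557

[04] 6e 2d → 0x6e2d
  opcode bits[15:12]=0x6: movi/RI
  rd@[11:10]=0x3 ⇒ %r3
  imm@[9:0]=0x22d ⇒ $557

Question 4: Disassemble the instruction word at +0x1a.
off 0x1a: read c9 75 as big → 0xc975
  opcode bits[15:12]=0xc: lsli/RI
  rd@[11:10]=0x2 ⇒ %r2
  imm@[9:0]=0x175 ⇒ $373

lsli %r2, $373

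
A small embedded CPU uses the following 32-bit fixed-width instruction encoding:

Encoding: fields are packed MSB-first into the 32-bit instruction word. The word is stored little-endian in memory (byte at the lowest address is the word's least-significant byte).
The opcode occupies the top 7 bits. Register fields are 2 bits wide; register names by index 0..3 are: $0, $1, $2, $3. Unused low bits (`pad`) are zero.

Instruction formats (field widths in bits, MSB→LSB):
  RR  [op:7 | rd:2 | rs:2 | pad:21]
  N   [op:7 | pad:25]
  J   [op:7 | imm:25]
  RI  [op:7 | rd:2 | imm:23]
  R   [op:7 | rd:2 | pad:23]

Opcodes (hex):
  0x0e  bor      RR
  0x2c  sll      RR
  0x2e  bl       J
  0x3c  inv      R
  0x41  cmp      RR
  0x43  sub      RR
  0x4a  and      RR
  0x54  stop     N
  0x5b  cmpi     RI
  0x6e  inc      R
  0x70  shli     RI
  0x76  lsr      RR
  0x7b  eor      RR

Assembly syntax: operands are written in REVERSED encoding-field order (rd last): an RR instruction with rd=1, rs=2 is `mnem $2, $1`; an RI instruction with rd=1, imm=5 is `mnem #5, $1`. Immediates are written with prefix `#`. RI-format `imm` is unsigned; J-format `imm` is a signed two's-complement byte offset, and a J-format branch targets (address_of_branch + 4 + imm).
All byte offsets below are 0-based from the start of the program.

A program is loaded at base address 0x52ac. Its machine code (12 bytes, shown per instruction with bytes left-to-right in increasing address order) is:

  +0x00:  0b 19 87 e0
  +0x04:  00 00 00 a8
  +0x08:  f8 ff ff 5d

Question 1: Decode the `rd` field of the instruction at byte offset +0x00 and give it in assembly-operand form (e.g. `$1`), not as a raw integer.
+0x00: 0b 19 87 e0 ⇒ word 0xe087190b (little)
  opcode bits[31:25]=0x70: shli/RI
  rd@[24:23]=0x1 ⇒ $1
  imm@[22:0]=0x7190b ⇒ #465163

$1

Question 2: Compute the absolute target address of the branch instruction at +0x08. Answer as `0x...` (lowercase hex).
0x52b0

@+08  little-endian(f8 ff ff 5d) = 0x5dfffff8
  opcode bits[31:25]=0x2e: bl/J
  imm: (w>>0)&0x1ffffff=0x1fffff8 (s25→-8) → #-8
  target = base 0x52ac + off 0x08 + 4 + imm -8 = 0x52b0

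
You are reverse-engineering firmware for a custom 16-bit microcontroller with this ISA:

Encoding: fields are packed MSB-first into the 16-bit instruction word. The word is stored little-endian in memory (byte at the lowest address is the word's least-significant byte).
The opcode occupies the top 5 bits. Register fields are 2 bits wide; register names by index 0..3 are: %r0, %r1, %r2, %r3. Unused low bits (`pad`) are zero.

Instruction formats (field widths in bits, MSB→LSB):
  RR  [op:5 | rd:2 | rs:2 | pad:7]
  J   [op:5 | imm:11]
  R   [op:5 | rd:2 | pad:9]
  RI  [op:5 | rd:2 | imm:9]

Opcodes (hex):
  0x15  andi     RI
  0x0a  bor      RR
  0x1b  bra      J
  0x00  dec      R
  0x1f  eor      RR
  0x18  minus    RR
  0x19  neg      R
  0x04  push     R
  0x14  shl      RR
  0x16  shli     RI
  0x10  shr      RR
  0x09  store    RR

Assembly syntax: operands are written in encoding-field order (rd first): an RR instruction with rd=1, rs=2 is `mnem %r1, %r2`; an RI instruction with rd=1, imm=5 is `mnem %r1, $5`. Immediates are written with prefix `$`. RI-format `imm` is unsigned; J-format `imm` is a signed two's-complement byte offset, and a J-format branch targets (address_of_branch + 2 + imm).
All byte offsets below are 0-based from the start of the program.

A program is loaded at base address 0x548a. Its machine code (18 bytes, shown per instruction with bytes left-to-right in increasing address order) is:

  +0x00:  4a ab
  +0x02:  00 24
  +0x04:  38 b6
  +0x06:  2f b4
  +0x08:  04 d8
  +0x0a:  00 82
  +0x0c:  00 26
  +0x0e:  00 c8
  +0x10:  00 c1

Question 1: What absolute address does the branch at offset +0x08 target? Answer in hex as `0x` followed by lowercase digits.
0x5498

+0x08: 04 d8 ⇒ word 0xd804 (little)
  opcode bits[15:11]=0x1b: bra/J
  imm: (w>>0)&0x7ff=0x4 → $4
  target = base 0x548a + off 0x08 + 2 + imm 4 = 0x5498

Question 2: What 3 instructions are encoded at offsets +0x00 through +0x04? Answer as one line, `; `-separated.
andi %r1, $330; push %r2; shli %r3, $56

off 0x00: read 4a ab as little → 0xab4a
  op=0xab4a>>11=0x15 ⇒ andi (RI)
  [10:9] rd=1 = %r1
  [8:0] imm=330 = $330
off 0x02: read 00 24 as little → 0x2400
  op=0x2400>>11=0x4 ⇒ push (R)
  [10:9] rd=2 = %r2
off 0x04: read 38 b6 as little → 0xb638
  op=0xb638>>11=0x16 ⇒ shli (RI)
  [10:9] rd=3 = %r3
  [8:0] imm=56 = $56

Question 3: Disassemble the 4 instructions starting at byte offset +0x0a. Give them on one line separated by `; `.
shr %r1, %r0; push %r3; neg %r0; minus %r0, %r2

[0a] 00 82 → 0x8200
  top 5b → 0x10 → shr [RR]
  [10:9] rd=1 = %r1
  [8:7] rs=0 = %r0
[0c] 00 26 → 0x2600
  top 5b → 0x4 → push [R]
  [10:9] rd=3 = %r3
[0e] 00 c8 → 0xc800
  top 5b → 0x19 → neg [R]
  [10:9] rd=0 = %r0
[10] 00 c1 → 0xc100
  top 5b → 0x18 → minus [RR]
  [10:9] rd=0 = %r0
  [8:7] rs=2 = %r2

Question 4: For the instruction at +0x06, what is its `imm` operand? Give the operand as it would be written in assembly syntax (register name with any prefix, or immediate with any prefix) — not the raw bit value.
$47

off 0x06: read 2f b4 as little → 0xb42f
  op=0xb42f>>11=0x16 ⇒ shli (RI)
  rd: (w>>9)&0x3=0x2 → %r2
  imm: (w>>0)&0x1ff=0x2f → $47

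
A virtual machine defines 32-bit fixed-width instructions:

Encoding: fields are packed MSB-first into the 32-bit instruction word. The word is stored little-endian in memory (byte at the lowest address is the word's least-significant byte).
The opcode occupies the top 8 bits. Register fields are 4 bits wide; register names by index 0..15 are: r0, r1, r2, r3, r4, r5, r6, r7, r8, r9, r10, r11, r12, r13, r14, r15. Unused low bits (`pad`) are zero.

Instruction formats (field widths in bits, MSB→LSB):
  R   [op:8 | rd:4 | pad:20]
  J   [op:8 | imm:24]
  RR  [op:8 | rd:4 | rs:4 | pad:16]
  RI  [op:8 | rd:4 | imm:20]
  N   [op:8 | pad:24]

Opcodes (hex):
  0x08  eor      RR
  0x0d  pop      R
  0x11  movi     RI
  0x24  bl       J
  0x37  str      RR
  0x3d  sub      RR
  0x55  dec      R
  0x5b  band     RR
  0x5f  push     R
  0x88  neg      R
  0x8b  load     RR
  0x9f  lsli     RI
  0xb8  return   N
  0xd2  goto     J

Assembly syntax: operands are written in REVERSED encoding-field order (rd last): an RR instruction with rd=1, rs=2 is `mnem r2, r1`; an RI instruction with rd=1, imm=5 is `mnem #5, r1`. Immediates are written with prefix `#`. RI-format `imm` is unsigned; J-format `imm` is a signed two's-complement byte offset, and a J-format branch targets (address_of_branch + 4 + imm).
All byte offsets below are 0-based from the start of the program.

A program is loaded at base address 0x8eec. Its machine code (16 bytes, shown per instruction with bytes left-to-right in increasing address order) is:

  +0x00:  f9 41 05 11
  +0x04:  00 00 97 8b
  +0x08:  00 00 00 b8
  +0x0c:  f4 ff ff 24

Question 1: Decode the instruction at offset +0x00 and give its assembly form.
movi #344569, r0

+0x00: f9 41 05 11 ⇒ word 0x110541f9 (little)
  opcode bits[31:24]=0x11: movi/RI
  rd@[23:20]=0x0 ⇒ r0
  imm@[19:0]=0x541f9 ⇒ #344569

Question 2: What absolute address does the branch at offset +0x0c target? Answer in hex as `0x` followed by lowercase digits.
off 0x0c: read f4 ff ff 24 as little → 0x24fffff4
  top 8b → 0x24 → bl [J]
  imm@[23:0]=0xfffff4 (s24→-12) ⇒ #-12
  target = base 0x8eec + off 0x0c + 4 + imm -12 = 0x8ef0

0x8ef0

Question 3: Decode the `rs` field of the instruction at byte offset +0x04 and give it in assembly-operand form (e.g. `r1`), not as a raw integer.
@+04  little-endian(00 00 97 8b) = 0x8b970000
  top 8b → 0x8b → load [RR]
  [23:20] rd=9 = r9
  [19:16] rs=7 = r7

r7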